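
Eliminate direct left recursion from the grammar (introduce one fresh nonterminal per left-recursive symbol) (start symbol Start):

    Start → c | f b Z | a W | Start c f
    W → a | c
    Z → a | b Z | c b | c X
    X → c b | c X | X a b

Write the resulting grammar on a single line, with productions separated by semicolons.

Start → c Start1 | f b Z Start1 | a W Start1; W → a | c; Z → a | b Z | c b | c X; X → c b X1 | c X X1; Start1 → c f Start1 | ε; X1 → a b X1 | ε

Directly left-recursive nonterminals: Start, X.
For Start: α = {c f}, β = {c, f b Z, a W}. Rewrite as Start → β Start1 and Start1 → α Start1 | ε.
For X: α = {a b}, β = {c b, c X}. Rewrite as X → β X1 and X1 → α X1 | ε.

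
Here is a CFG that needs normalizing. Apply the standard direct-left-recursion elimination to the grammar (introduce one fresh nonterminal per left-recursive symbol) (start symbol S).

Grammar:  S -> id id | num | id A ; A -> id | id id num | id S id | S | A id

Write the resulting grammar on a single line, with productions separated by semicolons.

Directly left-recursive nonterminal: A.
For A: α = {id}, β = {id, id id num, id S id, S}. Rewrite as A → β A' and A' → α A' | ε.

S -> id id | num | id A; A -> id A' | id id num A' | id S id A' | S A'; A' -> id A' | eps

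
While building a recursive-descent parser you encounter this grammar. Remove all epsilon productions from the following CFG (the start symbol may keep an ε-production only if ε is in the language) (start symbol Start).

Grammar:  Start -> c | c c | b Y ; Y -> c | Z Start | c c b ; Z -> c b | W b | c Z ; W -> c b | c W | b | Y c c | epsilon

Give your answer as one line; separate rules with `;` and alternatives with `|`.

Start -> c | c c | b Y; Y -> c | Z Start | c c b; Z -> c b | W b | b | c Z; W -> c b | c W | c | b | Y c c

Nullable nonterminals: {W}.
ε ∉ L(G), so no ε-production is kept.
Expand every rule over subsets of its nullable positions: Z → W b gives W b | b. W → c W gives c W | c.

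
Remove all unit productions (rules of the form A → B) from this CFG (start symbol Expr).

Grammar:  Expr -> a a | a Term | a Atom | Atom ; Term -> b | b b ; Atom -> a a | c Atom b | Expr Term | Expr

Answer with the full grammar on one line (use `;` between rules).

Unit pairs: Atom ⇒* {Expr}; Expr ⇒* {Atom}.
For every A with A ⇒* B via unit rules, add B's non-unit alternatives to A; then delete every rule of the form X → Y.

Expr -> a a | c Atom b | Expr Term | a Term | a Atom; Term -> b | b b; Atom -> a a | c Atom b | Expr Term | a Term | a Atom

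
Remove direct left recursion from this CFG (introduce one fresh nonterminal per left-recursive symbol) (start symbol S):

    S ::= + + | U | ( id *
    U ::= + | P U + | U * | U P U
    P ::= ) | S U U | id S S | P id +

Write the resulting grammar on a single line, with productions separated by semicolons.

Directly left-recursive nonterminals: U, P.
For U: α = {*, P U}, β = {+, P U +}. Rewrite as U → β U' and U' → α U' | ε.
For P: α = {id +}, β = {), S U U, id S S}. Rewrite as P → β P' and P' → α P' | ε.

S ::= + + | U | ( id *; U ::= + U' | P U + U'; P ::= ) P' | S U U P' | id S S P'; U' ::= * U' | P U U' | ε; P' ::= id + P' | ε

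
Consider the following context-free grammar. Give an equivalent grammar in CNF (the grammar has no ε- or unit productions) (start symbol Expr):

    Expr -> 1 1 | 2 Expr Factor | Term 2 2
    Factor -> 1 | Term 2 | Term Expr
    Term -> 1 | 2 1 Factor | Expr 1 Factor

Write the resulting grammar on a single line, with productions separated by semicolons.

Expr -> X1 X1 | X2 Y1 | Term Y2; Factor -> 1 | Term X2 | Term Expr; Term -> 1 | X2 Y3 | Expr Y4; X1 -> 1; X2 -> 2; Y1 -> Expr Factor; Y2 -> X2 X2; Y3 -> X1 Factor; Y4 -> X1 Factor

Introduce a nonterminal for each terminal appearing in a rule of length ≥ 2: X1 → 1, X2 → 2.
Binarize each right-hand side of length ≥ 3 by chaining fresh nonterminals (Y1, Y2, …): affected rules were Expr → X2 Expr Factor; Expr → Term X2 X2; Term → X2 X1 Factor; Term → Expr X1 Factor.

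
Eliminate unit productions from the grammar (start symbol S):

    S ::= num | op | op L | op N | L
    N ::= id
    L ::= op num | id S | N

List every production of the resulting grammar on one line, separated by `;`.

S ::= op num | id S | num | op | op L | op N | id; N ::= id; L ::= op num | id S | id

Unit pairs: L ⇒* {N}; S ⇒* {L, N}.
For every A with A ⇒* B via unit rules, add B's non-unit alternatives to A; then delete every rule of the form X → Y.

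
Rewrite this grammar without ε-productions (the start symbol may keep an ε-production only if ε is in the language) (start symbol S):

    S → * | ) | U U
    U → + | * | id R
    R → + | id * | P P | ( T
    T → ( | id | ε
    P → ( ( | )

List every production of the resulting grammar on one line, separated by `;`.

The nullable symbols are {T}.
ε ∉ L(G), so no ε-production is kept.
Add the nullable-subset variants: R → ( T gives ( T | (.

S → * | ) | U U; U → + | * | id R; R → + | id * | P P | ( T | (; T → ( | id; P → ( ( | )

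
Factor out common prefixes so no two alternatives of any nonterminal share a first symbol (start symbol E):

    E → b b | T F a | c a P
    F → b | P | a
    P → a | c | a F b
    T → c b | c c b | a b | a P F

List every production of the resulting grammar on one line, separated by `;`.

P has alternatives sharing prefix 'a': factor to P → a P' with P' → ε | F b.
T has alternatives sharing prefix 'c': factor to T → c T' with T' → b | c b.
T has alternatives sharing prefix 'a': factor to T → a T'' with T'' → b | P F.

E → b b | T F a | c a P; F → b | P | a; P → c | a P'; T → c T' | a T''; P' → ε | F b; T' → b | c b; T'' → b | P F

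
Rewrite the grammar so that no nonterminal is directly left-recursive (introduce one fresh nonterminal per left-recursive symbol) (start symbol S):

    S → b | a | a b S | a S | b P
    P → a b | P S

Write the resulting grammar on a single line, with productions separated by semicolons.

S → b | a | a b S | a S | b P; P → a b P'; P' → S P' | ε

Directly left-recursive nonterminal: P.
For P: α = {S}, β = {a b}. Rewrite as P → β P' and P' → α P' | ε.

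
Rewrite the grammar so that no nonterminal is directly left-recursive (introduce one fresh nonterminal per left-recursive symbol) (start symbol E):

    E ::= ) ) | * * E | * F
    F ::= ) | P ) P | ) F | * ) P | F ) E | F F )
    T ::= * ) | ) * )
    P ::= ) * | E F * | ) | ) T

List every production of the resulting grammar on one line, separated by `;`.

E ::= ) ) | * * E | * F; F ::= ) F' | P ) P F' | ) F F' | * ) P F'; T ::= * ) | ) * ); P ::= ) * | E F * | ) | ) T; F' ::= ) E F' | F ) F' | ε

Directly left-recursive nonterminal: F.
For F: α = {) E, F )}, β = {), P ) P, ) F, * ) P}. Rewrite as F → β F' and F' → α F' | ε.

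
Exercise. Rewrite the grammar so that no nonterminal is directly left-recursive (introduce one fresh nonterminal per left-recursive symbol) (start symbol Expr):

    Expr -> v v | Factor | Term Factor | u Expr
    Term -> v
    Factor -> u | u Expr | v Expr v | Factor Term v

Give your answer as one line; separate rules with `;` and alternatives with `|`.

Factor is directly left-recursive.
For Factor: α = {Term v}, β = {u, u Expr, v Expr v}. Rewrite as Factor → β Factor1 and Factor1 → α Factor1 | ε.

Expr -> v v | Factor | Term Factor | u Expr; Term -> v; Factor -> u Factor1 | u Expr Factor1 | v Expr v Factor1; Factor1 -> Term v Factor1 | ε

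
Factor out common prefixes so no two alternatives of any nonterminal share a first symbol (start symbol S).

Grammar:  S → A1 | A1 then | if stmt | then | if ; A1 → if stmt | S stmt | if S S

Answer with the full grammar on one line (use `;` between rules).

S → then | A1 S' | if S''; A1 → S stmt | if A1'; S' → eps | then; S'' → stmt | eps; A1' → stmt | S S

S has alternatives sharing prefix 'A1': factor to S → A1 S' with S' → ε | then.
S has alternatives sharing prefix 'if': factor to S → if S'' with S'' → stmt | ε.
A1 has alternatives sharing prefix 'if': factor to A1 → if A1' with A1' → stmt | S S.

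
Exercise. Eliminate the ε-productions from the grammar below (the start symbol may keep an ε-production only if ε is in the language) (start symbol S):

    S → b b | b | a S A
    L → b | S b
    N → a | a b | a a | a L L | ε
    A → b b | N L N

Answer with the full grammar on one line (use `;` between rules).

The nullable symbols are {N}.
ε ∉ L(G), so no ε-production is kept.
Expand every rule over subsets of its nullable positions: A → N L N gives N L N | N L | L N | L.

S → b b | b | a S A; L → b | S b; N → a | a b | a a | a L L; A → b b | N L N | N L | L N | L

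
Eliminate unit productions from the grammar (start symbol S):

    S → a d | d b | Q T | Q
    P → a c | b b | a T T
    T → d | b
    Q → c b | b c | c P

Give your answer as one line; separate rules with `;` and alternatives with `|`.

S → a d | d b | Q T | c b | b c | c P; P → a c | b b | a T T; T → d | b; Q → c b | b c | c P

Unit pairs: S ⇒* {Q}.
For each unit pair (A, B), copy every non-unit production of B to A, then drop all unit productions.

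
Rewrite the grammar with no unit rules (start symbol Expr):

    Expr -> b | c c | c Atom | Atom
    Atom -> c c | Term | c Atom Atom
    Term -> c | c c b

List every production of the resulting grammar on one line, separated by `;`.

Unit pairs: Atom ⇒* {Term}; Expr ⇒* {Atom, Term}.
For every A with A ⇒* B via unit rules, add B's non-unit alternatives to A; then delete every rule of the form X → Y.

Expr -> c | c c b | c c | c Atom Atom | b | c Atom; Atom -> c | c c b | c c | c Atom Atom; Term -> c | c c b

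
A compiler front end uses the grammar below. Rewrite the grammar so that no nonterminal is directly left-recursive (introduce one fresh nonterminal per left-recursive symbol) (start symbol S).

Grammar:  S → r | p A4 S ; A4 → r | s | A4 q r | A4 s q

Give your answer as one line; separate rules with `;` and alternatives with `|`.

S → r | p A4 S; A4 → r A4' | s A4'; A4' → q r A4' | s q A4' | eps

A4 is directly left-recursive.
For A4: α = {q r, s q}, β = {r, s}. Rewrite as A4 → β A4' and A4' → α A4' | ε.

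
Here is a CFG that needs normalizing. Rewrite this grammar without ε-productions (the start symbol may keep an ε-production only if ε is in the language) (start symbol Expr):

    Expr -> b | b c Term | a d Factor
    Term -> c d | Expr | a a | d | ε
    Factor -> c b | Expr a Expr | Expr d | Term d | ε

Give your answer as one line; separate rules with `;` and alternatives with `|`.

Nullable nonterminals: {Factor, Term}.
ε ∉ L(G), so no ε-production is kept.
Expand every rule over subsets of its nullable positions: Expr → b c Term gives b c Term | b c. Expr → a d Factor gives a d Factor | a d. Factor → Term d gives Term d | d.

Expr -> b | b c Term | b c | a d Factor | a d; Term -> c d | Expr | a a | d; Factor -> c b | Expr a Expr | Expr d | Term d | d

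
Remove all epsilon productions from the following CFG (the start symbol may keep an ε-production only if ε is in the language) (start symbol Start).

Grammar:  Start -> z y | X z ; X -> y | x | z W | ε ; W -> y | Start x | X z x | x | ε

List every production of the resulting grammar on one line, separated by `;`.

Nullable nonterminals: {W, X}.
ε ∉ L(G), so no ε-production is kept.
Expand every rule over subsets of its nullable positions: Start → X z gives X z | z. X → z W gives z W | z. W → X z x gives X z x | z x.

Start -> z y | X z | z; X -> y | x | z W | z; W -> y | Start x | X z x | z x | x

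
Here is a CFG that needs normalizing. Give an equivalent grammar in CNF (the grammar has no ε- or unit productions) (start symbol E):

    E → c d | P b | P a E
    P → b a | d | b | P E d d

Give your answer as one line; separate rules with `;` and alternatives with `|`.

Introduce a nonterminal for each terminal appearing in a rule of length ≥ 2: X1 → c, X2 → d, X3 → b, X4 → a.
Binarize each right-hand side of length ≥ 3 by chaining fresh nonterminals (Y1, Y2, …): affected rules were E → P X4 E; P → P E X2 X2.

E → X1 X2 | P X3 | P Y1; P → X3 X4 | d | b | P Y2; X1 → c; X2 → d; X3 → b; X4 → a; Y1 → X4 E; Y2 → E Y3; Y3 → X2 X2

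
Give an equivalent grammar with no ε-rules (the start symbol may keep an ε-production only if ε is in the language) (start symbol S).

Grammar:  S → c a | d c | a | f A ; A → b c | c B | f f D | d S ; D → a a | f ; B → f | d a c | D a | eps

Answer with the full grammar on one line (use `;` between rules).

S → c a | d c | a | f A; A → b c | c B | c | f f D | d S; D → a a | f; B → f | d a c | D a

The nullable symbols are {B}.
ε ∉ L(G), so no ε-production is kept.
For each production, add variants omitting each subset of nullable occurrences: A → c B gives c B | c.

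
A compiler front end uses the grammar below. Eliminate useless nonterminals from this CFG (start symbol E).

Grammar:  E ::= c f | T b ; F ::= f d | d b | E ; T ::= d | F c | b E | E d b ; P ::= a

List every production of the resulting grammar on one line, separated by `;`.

Generating nonterminals: {E, F, P, T}.
Reachable from E after that: {E, F, T}.
Removed useless symbols: {P} and every production mentioning them.

E ::= c f | T b; F ::= f d | d b | E; T ::= d | F c | b E | E d b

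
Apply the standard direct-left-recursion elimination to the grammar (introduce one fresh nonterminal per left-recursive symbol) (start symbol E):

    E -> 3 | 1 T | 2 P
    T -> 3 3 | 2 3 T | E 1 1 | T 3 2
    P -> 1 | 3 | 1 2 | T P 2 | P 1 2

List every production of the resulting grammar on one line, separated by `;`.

Directly left-recursive nonterminals: T, P.
For T: α = {3 2}, β = {3 3, 2 3 T, E 1 1}. Rewrite as T → β T' and T' → α T' | ε.
For P: α = {1 2}, β = {1, 3, 1 2, T P 2}. Rewrite as P → β P' and P' → α P' | ε.

E -> 3 | 1 T | 2 P; T -> 3 3 T' | 2 3 T T' | E 1 1 T'; P -> 1 P' | 3 P' | 1 2 P' | T P 2 P'; T' -> 3 2 T' | ε; P' -> 1 2 P' | ε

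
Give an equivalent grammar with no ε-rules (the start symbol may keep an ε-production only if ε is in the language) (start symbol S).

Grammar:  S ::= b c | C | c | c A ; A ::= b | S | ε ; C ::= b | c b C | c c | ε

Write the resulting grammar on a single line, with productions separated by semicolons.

Nullable nonterminals: {A, C, S}.
ε ∈ L(G) since S is nullable, so keep S → ε.
For each production, add variants omitting each subset of nullable occurrences: C → c b C gives c b C | c b.

S ::= b c | C | c | c A | ε; A ::= b | S; C ::= b | c b C | c b | c c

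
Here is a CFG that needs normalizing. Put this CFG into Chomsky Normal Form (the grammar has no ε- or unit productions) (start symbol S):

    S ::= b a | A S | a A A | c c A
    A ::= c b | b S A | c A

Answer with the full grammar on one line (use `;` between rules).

S ::= X1 X2 | A S | X2 Y1 | X3 Y2; A ::= X3 X1 | X1 Y3 | X3 A; X1 ::= b; X2 ::= a; X3 ::= c; Y1 ::= A A; Y2 ::= X3 A; Y3 ::= S A

Introduce a nonterminal for each terminal appearing in a rule of length ≥ 2: X1 → b, X2 → a, X3 → c.
Binarize each right-hand side of length ≥ 3 by chaining fresh nonterminals (Y1, Y2, …): affected rules were S → X2 A A; S → X3 X3 A; A → X1 S A.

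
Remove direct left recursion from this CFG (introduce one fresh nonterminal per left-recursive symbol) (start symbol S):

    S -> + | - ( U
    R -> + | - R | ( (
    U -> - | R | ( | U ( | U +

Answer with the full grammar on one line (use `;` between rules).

U is directly left-recursive.
For U: α = {(, +}, β = {-, R, (}. Rewrite as U → β U' and U' → α U' | ε.

S -> + | - ( U; R -> + | - R | ( (; U -> - U' | R U' | ( U'; U' -> ( U' | + U' | ε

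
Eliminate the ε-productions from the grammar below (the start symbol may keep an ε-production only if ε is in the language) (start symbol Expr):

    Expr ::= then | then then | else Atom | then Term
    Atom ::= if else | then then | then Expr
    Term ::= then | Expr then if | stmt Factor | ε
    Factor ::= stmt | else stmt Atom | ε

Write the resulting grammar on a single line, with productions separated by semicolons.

Expr ::= then | then then | else Atom | then Term; Atom ::= if else | then then | then Expr; Term ::= then | Expr then if | stmt Factor | stmt; Factor ::= stmt | else stmt Atom

The nullable symbols are {Factor, Term}.
ε ∉ L(G), so no ε-production is kept.
For each production, add variants omitting each subset of nullable occurrences: Term → stmt Factor gives stmt Factor | stmt.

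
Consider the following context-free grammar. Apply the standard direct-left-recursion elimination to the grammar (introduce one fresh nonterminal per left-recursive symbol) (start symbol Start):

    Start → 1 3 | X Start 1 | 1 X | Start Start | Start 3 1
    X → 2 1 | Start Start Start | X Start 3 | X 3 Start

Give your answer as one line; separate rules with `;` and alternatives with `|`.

Start → 1 3 Start1 | X Start 1 Start1 | 1 X Start1; X → 2 1 X1 | Start Start Start X1; Start1 → Start Start1 | 3 1 Start1 | ε; X1 → Start 3 X1 | 3 Start X1 | ε

Start, X are directly left-recursive.
For Start: α = {Start, 3 1}, β = {1 3, X Start 1, 1 X}. Rewrite as Start → β Start1 and Start1 → α Start1 | ε.
For X: α = {Start 3, 3 Start}, β = {2 1, Start Start Start}. Rewrite as X → β X1 and X1 → α X1 | ε.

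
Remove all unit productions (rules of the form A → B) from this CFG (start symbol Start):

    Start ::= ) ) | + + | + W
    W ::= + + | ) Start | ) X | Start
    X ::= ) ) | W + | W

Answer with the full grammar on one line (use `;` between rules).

Start ::= ) ) | + + | + W; W ::= ) ) | + + | + W | ) Start | ) X; X ::= ) ) | + + | + W | W + | ) Start | ) X

Unit pairs: W ⇒* {Start}; X ⇒* {Start, W}.
For each unit pair (A, B), copy every non-unit production of B to A, then drop all unit productions.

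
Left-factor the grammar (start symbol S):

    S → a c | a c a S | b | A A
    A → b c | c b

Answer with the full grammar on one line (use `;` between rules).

S has alternatives sharing prefix 'a c': factor to S → a c S' with S' → ε | a S.

S → b | A A | a c S'; A → b c | c b; S' → ε | a S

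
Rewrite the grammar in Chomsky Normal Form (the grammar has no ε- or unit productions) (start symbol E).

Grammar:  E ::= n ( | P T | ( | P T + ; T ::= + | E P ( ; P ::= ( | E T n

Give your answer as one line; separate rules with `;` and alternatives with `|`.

E ::= X1 X2 | P T | ( | P Y1; T ::= + | E Y2; P ::= ( | E Y3; X1 ::= n; X2 ::= (; X3 ::= +; Y1 ::= T X3; Y2 ::= P X2; Y3 ::= T X1

Introduce a nonterminal for each terminal appearing in a rule of length ≥ 2: X1 → n, X2 → (, X3 → +.
Binarize each right-hand side of length ≥ 3 by chaining fresh nonterminals (Y1, Y2, …): affected rules were E → P T X3; T → E P X2; P → E T X1.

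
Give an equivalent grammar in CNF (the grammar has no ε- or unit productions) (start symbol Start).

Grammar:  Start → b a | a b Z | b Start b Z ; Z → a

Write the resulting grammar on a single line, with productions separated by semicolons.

Start → X1 X2 | X2 Y1 | X1 Y2; Z → a; X1 → b; X2 → a; Y1 → X1 Z; Y2 → Start Y3; Y3 → X1 Z

Introduce a nonterminal for each terminal appearing in a rule of length ≥ 2: X1 → b, X2 → a.
Binarize each right-hand side of length ≥ 3 by chaining fresh nonterminals (Y1, Y2, …): affected rules were Start → X2 X1 Z; Start → X1 Start X1 Z.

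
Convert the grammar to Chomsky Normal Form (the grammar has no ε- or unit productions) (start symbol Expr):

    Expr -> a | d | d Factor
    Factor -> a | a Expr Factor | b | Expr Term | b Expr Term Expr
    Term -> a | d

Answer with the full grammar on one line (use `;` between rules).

Expr -> a | d | X1 Factor; Factor -> a | X2 Y1 | b | Expr Term | X3 Y2; Term -> a | d; X1 -> d; X2 -> a; X3 -> b; Y1 -> Expr Factor; Y2 -> Expr Y3; Y3 -> Term Expr

Introduce a nonterminal for each terminal appearing in a rule of length ≥ 2: X1 → d, X2 → a, X3 → b.
Binarize each right-hand side of length ≥ 3 by chaining fresh nonterminals (Y1, Y2, …): affected rules were Factor → X2 Expr Factor; Factor → X3 Expr Term Expr.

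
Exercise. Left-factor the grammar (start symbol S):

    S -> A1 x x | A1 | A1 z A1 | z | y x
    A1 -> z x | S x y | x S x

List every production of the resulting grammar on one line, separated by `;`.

S has alternatives sharing prefix 'A1': factor to S → A1 S' with S' → x x | ε | z A1.

S -> z | y x | A1 S'; A1 -> z x | S x y | x S x; S' -> x x | ε | z A1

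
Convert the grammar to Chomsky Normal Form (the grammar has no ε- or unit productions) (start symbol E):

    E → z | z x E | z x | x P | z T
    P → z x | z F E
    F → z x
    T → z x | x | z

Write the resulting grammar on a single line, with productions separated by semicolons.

Introduce a nonterminal for each terminal appearing in a rule of length ≥ 2: X1 → z, X2 → x.
Binarize each right-hand side of length ≥ 3 by chaining fresh nonterminals (Y1, Y2, …): affected rules were E → X1 X2 E; P → X1 F E.

E → z | X1 Y1 | X1 X2 | X2 P | X1 T; P → X1 X2 | X1 Y2; F → X1 X2; T → X1 X2 | x | z; X1 → z; X2 → x; Y1 → X2 E; Y2 → F E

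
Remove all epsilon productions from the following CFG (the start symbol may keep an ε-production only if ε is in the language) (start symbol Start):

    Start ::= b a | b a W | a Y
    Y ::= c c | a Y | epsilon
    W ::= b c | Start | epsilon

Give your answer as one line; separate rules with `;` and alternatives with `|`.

Start ::= b a | b a W | a Y | a; Y ::= c c | a Y | a; W ::= b c | Start

Nullable set = {W, Y}.
ε ∉ L(G), so no ε-production is kept.
For each production, add variants omitting each subset of nullable occurrences: Start → a Y gives a Y | a. Y → a Y gives a Y | a.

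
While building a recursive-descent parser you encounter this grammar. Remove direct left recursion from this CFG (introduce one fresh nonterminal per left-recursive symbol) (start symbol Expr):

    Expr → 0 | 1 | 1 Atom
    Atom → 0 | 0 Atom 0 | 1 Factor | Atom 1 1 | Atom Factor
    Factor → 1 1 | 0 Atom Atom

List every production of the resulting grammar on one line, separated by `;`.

Expr → 0 | 1 | 1 Atom; Atom → 0 Atom1 | 0 Atom 0 Atom1 | 1 Factor Atom1; Factor → 1 1 | 0 Atom Atom; Atom1 → 1 1 Atom1 | Factor Atom1 | eps

Left recursion appears on Atom.
For Atom: α = {1 1, Factor}, β = {0, 0 Atom 0, 1 Factor}. Rewrite as Atom → β Atom1 and Atom1 → α Atom1 | ε.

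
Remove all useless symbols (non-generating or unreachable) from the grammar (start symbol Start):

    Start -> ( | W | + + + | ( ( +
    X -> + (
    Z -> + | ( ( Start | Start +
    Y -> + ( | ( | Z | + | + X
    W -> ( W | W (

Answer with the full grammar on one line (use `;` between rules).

Start -> ( | + + + | ( ( +

Generating nonterminals: {Start, X, Y, Z}.
Reachable from Start after that: {Start}.
Removed useless symbols: {W, X, Y, Z} and every production mentioning them.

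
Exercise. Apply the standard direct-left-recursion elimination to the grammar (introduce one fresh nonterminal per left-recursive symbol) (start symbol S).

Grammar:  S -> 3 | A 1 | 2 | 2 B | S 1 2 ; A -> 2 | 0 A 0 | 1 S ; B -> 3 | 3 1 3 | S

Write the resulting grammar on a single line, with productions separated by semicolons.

Directly left-recursive nonterminal: S.
For S: α = {1 2}, β = {3, A 1, 2, 2 B}. Rewrite as S → β S' and S' → α S' | ε.

S -> 3 S' | A 1 S' | 2 S' | 2 B S'; A -> 2 | 0 A 0 | 1 S; B -> 3 | 3 1 3 | S; S' -> 1 2 S' | epsilon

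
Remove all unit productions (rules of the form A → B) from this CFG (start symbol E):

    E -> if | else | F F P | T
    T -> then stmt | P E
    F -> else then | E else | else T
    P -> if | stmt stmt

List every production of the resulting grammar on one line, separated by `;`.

E -> if | else | F F P | then stmt | P E; T -> then stmt | P E; F -> else then | E else | else T; P -> if | stmt stmt

Unit pairs: E ⇒* {T}.
For each unit pair (A, B), copy every non-unit production of B to A, then drop all unit productions.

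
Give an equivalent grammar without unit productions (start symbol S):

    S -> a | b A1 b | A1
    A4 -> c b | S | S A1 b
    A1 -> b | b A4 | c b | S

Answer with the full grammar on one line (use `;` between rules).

S -> b | b A4 | c b | a | b A1 b; A4 -> c b | S A1 b | b | b A4 | a | b A1 b; A1 -> b | b A4 | c b | a | b A1 b

Unit pairs: A1 ⇒* {S}; A4 ⇒* {A1, S}; S ⇒* {A1}.
For each unit pair (A, B), copy every non-unit production of B to A, then drop all unit productions.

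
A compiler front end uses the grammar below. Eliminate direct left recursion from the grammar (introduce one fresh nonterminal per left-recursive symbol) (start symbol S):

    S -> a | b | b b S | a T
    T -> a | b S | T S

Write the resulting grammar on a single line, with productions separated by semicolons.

S -> a | b | b b S | a T; T -> a T' | b S T'; T' -> S T' | ε

T is directly left-recursive.
For T: α = {S}, β = {a, b S}. Rewrite as T → β T' and T' → α T' | ε.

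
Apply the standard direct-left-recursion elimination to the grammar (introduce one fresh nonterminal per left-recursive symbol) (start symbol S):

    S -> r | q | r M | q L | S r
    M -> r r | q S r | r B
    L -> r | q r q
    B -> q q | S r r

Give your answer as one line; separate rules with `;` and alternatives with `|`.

S is directly left-recursive.
For S: α = {r}, β = {r, q, r M, q L}. Rewrite as S → β S' and S' → α S' | ε.

S -> r S' | q S' | r M S' | q L S'; M -> r r | q S r | r B; L -> r | q r q; B -> q q | S r r; S' -> r S' | ε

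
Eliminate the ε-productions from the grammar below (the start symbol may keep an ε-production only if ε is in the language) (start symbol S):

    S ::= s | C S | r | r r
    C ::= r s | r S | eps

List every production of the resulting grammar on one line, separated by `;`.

The nullable symbols are {C}.
ε ∉ L(G), so no ε-production is kept.

S ::= s | C S | r | r r; C ::= r s | r S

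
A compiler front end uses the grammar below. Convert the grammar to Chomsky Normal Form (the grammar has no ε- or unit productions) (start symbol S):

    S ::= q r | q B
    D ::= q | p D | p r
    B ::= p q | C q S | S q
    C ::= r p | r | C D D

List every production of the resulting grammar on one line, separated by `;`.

Introduce a nonterminal for each terminal appearing in a rule of length ≥ 2: X1 → q, X2 → r, X3 → p.
Binarize each right-hand side of length ≥ 3 by chaining fresh nonterminals (Y1, Y2, …): affected rules were B → C X1 S; C → C D D.

S ::= X1 X2 | X1 B; D ::= q | X3 D | X3 X2; B ::= X3 X1 | C Y1 | S X1; C ::= X2 X3 | r | C Y2; X1 ::= q; X2 ::= r; X3 ::= p; Y1 ::= X1 S; Y2 ::= D D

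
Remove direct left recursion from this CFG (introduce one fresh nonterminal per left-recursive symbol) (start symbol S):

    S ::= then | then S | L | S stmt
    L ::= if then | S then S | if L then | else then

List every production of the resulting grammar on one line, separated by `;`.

Directly left-recursive nonterminal: S.
For S: α = {stmt}, β = {then, then S, L}. Rewrite as S → β S' and S' → α S' | ε.

S ::= then S' | then S S' | L S'; L ::= if then | S then S | if L then | else then; S' ::= stmt S' | ε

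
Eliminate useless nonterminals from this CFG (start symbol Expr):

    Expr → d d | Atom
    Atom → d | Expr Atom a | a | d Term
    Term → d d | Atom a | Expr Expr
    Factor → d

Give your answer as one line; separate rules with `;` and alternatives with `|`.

Generating nonterminals: {Atom, Expr, Factor, Term}.
Reachable from Expr after that: {Atom, Expr, Term}.
Removed useless symbols: {Factor} and every production mentioning them.

Expr → d d | Atom; Atom → d | Expr Atom a | a | d Term; Term → d d | Atom a | Expr Expr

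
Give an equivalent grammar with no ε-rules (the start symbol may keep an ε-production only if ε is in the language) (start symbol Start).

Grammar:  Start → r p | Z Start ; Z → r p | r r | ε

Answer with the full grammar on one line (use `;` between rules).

Nullable nonterminals: {Z}.
ε ∉ L(G), so no ε-production is kept.

Start → r p | Z Start; Z → r p | r r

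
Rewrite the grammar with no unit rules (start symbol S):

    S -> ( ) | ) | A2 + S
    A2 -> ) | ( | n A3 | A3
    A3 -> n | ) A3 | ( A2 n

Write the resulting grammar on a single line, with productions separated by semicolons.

Unit pairs: A2 ⇒* {A3}.
For each unit pair (A, B), copy every non-unit production of B to A, then drop all unit productions.

S -> ( ) | ) | A2 + S; A2 -> ) | ( | n A3 | n | ) A3 | ( A2 n; A3 -> n | ) A3 | ( A2 n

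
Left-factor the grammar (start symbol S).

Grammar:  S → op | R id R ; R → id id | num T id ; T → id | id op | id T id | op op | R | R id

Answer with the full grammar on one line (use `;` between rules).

S → op | R id R; R → id id | num T id; T → op op | id T' | R T''; T' → epsilon | op | T id; T'' → epsilon | id

T has alternatives sharing prefix 'id': factor to T → id T' with T' → ε | op | T id.
T has alternatives sharing prefix 'R': factor to T → R T'' with T'' → ε | id.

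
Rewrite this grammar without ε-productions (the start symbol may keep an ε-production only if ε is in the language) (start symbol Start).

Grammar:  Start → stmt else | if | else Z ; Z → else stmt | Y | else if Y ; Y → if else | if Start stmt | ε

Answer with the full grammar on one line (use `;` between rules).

Start → stmt else | if | else Z | else; Z → else stmt | Y | else if Y | else if; Y → if else | if Start stmt

The nullable symbols are {Y, Z}.
ε ∉ L(G), so no ε-production is kept.
Add the nullable-subset variants: Start → else Z gives else Z | else. Z → else if Y gives else if Y | else if.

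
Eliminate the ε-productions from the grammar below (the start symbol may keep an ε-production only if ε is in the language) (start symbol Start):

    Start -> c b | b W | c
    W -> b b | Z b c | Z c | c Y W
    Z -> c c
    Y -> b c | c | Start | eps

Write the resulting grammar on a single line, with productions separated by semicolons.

Start -> c b | b W | c; W -> b b | Z b c | Z c | c Y W | c W; Z -> c c; Y -> b c | c | Start

Nullable nonterminals: {Y}.
ε ∉ L(G), so no ε-production is kept.
For each production, add variants omitting each subset of nullable occurrences: W → c Y W gives c Y W | c W.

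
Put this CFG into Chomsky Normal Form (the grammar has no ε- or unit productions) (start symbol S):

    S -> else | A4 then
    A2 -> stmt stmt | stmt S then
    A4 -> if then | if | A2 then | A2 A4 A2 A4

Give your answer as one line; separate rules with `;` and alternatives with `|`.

S -> else | A4 X1; A2 -> X2 X2 | X2 Y1; A4 -> X3 X1 | if | A2 X1 | A2 Y2; X1 -> then; X2 -> stmt; X3 -> if; Y1 -> S X1; Y2 -> A4 Y3; Y3 -> A2 A4

Introduce a nonterminal for each terminal appearing in a rule of length ≥ 2: X1 → then, X2 → stmt, X3 → if.
Binarize each right-hand side of length ≥ 3 by chaining fresh nonterminals (Y1, Y2, …): affected rules were A2 → X2 S X1; A4 → A2 A4 A2 A4.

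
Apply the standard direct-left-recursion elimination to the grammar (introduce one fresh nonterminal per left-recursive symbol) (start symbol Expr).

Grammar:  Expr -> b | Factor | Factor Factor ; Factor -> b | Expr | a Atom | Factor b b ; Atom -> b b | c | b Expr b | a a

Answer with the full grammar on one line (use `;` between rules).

Expr -> b | Factor | Factor Factor; Factor -> b Factor1 | Expr Factor1 | a Atom Factor1; Atom -> b b | c | b Expr b | a a; Factor1 -> b b Factor1 | ε

Left recursion appears on Factor.
For Factor: α = {b b}, β = {b, Expr, a Atom}. Rewrite as Factor → β Factor1 and Factor1 → α Factor1 | ε.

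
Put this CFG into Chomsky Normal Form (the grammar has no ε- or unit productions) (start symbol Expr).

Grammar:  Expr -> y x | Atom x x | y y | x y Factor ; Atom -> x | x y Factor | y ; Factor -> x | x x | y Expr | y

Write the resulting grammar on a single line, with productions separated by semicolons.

Expr -> X1 X2 | Atom Y1 | X1 X1 | X2 Y2; Atom -> x | X2 Y3 | y; Factor -> x | X2 X2 | X1 Expr | y; X1 -> y; X2 -> x; Y1 -> X2 X2; Y2 -> X1 Factor; Y3 -> X1 Factor

Introduce a nonterminal for each terminal appearing in a rule of length ≥ 2: X1 → y, X2 → x.
Binarize each right-hand side of length ≥ 3 by chaining fresh nonterminals (Y1, Y2, …): affected rules were Expr → Atom X2 X2; Expr → X2 X1 Factor; Atom → X2 X1 Factor.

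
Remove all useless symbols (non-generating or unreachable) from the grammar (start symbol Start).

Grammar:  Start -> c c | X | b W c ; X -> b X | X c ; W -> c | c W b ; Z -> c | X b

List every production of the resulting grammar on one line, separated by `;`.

Start -> c c | b W c; W -> c | c W b

Generating nonterminals: {Start, W, Z}.
Reachable from Start after that: {Start, W}.
Removed useless symbols: {X, Z} and every production mentioning them.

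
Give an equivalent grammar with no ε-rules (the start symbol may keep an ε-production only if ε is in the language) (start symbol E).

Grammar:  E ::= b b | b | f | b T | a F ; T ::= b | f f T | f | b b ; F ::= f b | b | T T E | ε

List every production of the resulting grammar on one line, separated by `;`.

Nullable nonterminals: {F}.
ε ∉ L(G), so no ε-production is kept.
For each production, add variants omitting each subset of nullable occurrences: E → a F gives a F | a.

E ::= b b | b | f | b T | a F | a; T ::= b | f f T | f | b b; F ::= f b | b | T T E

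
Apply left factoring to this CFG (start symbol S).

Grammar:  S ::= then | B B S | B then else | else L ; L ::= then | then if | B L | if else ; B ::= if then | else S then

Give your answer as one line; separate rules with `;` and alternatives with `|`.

S has alternatives sharing prefix 'B': factor to S → B S' with S' → B S | then else.
L has alternatives sharing prefix 'then': factor to L → then L' with L' → ε | if.

S ::= then | else L | B S'; L ::= B L | if else | then L'; B ::= if then | else S then; S' ::= B S | then else; L' ::= eps | if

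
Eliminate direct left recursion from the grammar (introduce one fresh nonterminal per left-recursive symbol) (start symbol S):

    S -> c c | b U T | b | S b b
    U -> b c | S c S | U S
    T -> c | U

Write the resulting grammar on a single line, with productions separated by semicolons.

Left recursion appears on S, U.
For S: α = {b b}, β = {c c, b U T, b}. Rewrite as S → β S' and S' → α S' | ε.
For U: α = {S}, β = {b c, S c S}. Rewrite as U → β U' and U' → α U' | ε.

S -> c c S' | b U T S' | b S'; U -> b c U' | S c S U'; T -> c | U; S' -> b b S' | ε; U' -> S U' | ε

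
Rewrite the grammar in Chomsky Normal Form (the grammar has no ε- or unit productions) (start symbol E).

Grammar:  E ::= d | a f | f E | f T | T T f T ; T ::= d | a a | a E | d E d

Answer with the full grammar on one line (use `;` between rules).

Introduce a nonterminal for each terminal appearing in a rule of length ≥ 2: X1 → a, X2 → f, X3 → d.
Binarize each right-hand side of length ≥ 3 by chaining fresh nonterminals (Y1, Y2, …): affected rules were E → T T X2 T; T → X3 E X3.

E ::= d | X1 X2 | X2 E | X2 T | T Y1; T ::= d | X1 X1 | X1 E | X3 Y3; X1 ::= a; X2 ::= f; X3 ::= d; Y1 ::= T Y2; Y2 ::= X2 T; Y3 ::= E X3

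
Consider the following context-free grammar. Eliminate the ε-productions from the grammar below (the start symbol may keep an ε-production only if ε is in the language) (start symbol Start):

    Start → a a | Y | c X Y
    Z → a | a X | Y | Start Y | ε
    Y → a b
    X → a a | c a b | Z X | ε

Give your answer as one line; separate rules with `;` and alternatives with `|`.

Nullable set = {X, Z}.
ε ∉ L(G), so no ε-production is kept.
For each production, add variants omitting each subset of nullable occurrences: Start → c X Y gives c X Y | c Y. X → Z X gives Z X | Z.

Start → a a | Y | c X Y | c Y; Z → a | a X | Y | Start Y; Y → a b; X → a a | c a b | Z X | Z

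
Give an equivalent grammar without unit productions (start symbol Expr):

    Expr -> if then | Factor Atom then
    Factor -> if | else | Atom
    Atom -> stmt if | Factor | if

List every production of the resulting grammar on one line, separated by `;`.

Expr -> if then | Factor Atom then; Factor -> stmt if | if | else; Atom -> stmt if | if | else

Unit pairs: Atom ⇒* {Factor}; Factor ⇒* {Atom}.
For every A with A ⇒* B via unit rules, add B's non-unit alternatives to A; then delete every rule of the form X → Y.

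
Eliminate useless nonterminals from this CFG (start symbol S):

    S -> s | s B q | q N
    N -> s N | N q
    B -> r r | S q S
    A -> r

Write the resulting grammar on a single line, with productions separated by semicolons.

S -> s | s B q; B -> r r | S q S

Generating nonterminals: {A, B, S}.
Reachable from S after that: {B, S}.
Removed useless symbols: {A, N} and every production mentioning them.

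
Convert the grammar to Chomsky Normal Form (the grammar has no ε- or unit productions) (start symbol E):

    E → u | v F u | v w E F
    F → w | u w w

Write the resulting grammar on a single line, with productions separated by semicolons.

E → u | X1 Y1 | X1 Y2; F → w | X2 Y4; X1 → v; X2 → u; X3 → w; Y1 → F X2; Y2 → X3 Y3; Y3 → E F; Y4 → X3 X3

Introduce a nonterminal for each terminal appearing in a rule of length ≥ 2: X1 → v, X2 → u, X3 → w.
Binarize each right-hand side of length ≥ 3 by chaining fresh nonterminals (Y1, Y2, …): affected rules were E → X1 F X2; E → X1 X3 E F; F → X2 X3 X3.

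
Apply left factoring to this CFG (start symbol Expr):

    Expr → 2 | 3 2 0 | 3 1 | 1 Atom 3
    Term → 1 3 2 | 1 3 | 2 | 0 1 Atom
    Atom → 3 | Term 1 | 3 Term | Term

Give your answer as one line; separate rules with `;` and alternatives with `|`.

Expr → 2 | 1 Atom 3 | 3 Expr1; Term → 2 | 0 1 Atom | 1 3 Term1; Atom → 3 Atom1 | Term Atom2; Expr1 → 2 0 | 1; Term1 → 2 | eps; Atom1 → eps | Term; Atom2 → 1 | eps

Expr has alternatives sharing prefix '3': factor to Expr → 3 Expr1 with Expr1 → 2 0 | 1.
Term has alternatives sharing prefix '1 3': factor to Term → 1 3 Term1 with Term1 → 2 | ε.
Atom has alternatives sharing prefix '3': factor to Atom → 3 Atom1 with Atom1 → ε | Term.
Atom has alternatives sharing prefix 'Term': factor to Atom → Term Atom2 with Atom2 → 1 | ε.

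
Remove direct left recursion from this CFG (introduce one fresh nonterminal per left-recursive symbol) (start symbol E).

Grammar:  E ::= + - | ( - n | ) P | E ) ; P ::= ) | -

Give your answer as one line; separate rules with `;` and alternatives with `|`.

E ::= + - E' | ( - n E' | ) P E'; P ::= ) | -; E' ::= ) E' | epsilon

Directly left-recursive nonterminal: E.
For E: α = {)}, β = {+ -, ( - n, ) P}. Rewrite as E → β E' and E' → α E' | ε.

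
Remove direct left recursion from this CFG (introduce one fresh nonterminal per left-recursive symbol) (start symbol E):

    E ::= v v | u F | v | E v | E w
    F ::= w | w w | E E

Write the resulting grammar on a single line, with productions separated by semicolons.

E ::= v v E' | u F E' | v E'; F ::= w | w w | E E; E' ::= v E' | w E' | eps

Directly left-recursive nonterminal: E.
For E: α = {v, w}, β = {v v, u F, v}. Rewrite as E → β E' and E' → α E' | ε.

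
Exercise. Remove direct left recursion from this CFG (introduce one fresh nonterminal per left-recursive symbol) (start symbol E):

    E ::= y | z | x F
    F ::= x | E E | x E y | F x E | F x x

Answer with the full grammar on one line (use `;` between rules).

Directly left-recursive nonterminal: F.
For F: α = {x E, x x}, β = {x, E E, x E y}. Rewrite as F → β F' and F' → α F' | ε.

E ::= y | z | x F; F ::= x F' | E E F' | x E y F'; F' ::= x E F' | x x F' | ε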